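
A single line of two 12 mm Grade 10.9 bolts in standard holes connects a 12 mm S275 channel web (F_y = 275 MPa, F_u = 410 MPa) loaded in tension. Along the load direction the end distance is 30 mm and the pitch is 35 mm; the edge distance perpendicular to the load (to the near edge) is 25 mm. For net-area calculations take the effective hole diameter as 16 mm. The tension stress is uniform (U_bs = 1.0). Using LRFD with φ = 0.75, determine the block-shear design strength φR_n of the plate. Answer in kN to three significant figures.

Shear plane L_v = 30 + 1·35 = 65 mm; A_gv = 65 × 12 = 780 mm².
A_nv = (65 − 1.5·16) × 12 = 492 mm².
A_nt = (25 − 0.5·16) × 12 = 204 mm².
0.6 F_u A_nv = 121 kN; 0.6 F_y A_gv = 128.7 kN → shear rupture governs the shear term.
R_n = 121 + 1.0 × 410 × 204 / 1000 = 204.7 kN.
Design strength φR_n = 0.75 × 204.7 = 154 kN.

154 kN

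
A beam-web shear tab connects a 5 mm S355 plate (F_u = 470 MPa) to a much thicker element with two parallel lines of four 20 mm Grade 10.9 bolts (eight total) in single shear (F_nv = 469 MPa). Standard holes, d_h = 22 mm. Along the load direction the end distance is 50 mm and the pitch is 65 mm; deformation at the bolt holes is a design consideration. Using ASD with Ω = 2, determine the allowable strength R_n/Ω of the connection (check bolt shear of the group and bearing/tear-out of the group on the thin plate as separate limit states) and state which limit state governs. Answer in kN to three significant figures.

448 kN (bearing governs)

Bolt shear: A_b = π·20²/4 = 314.2 mm²; R_n = 469 × 314.2 × 8 × 1 / 1000 = 1179 kN → 1179 / 2 = 589 kN.
Bearing (1.2 l_c t F_u ≤ 2.4 d t F_u): upper limit = 2.4·20·5·470 / 1000 = 112.8 kN.
  Edge l_c = 50 − 22/2 = 39 → r_n = 110 kN; interior l_c = 65 − 22 = 43 → r_n = 112.8 kN.
  R_n,bearing = 2·110 + 6·112.8 = 896.8 kN → 896.8 / 2 = 448 kN.
Bearing governs: 448 kN.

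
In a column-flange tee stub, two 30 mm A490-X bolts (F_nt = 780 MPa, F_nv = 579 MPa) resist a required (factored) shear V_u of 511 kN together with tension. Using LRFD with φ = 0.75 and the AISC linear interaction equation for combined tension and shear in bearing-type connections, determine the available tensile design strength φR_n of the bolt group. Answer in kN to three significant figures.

A_b = π·30²/4 = 706.9 mm²; f_rv = 511 × 1000 / (2 × 706.9) = 361.5 MPa.
F'_nt = 1.3 F_nt − (F_nt / φF_nv) f_rv = 1.3·780 − (780/(0.75·579))·361.5 = 364.7 MPa, capped at F_nt → F'_nt = 364.7 MPa.
R_n = F'_nt · A_b · n = 364.7 × 706.9 × 2 / 1000 = 515.7 kN.
Design strength φR_n = 0.75 × 515.7 = 387 kN.

387 kN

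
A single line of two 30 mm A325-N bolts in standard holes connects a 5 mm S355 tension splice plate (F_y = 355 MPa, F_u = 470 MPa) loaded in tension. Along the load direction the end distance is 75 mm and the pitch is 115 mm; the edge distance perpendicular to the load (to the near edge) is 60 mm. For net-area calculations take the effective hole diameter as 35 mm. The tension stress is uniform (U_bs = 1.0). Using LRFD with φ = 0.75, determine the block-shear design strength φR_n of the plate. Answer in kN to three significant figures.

Shear plane L_v = 75 + 1·115 = 190 mm; A_gv = 190 × 5 = 950 mm².
A_nv = (190 − 1.5·35) × 5 = 687.5 mm².
A_nt = (60 − 0.5·35) × 5 = 212.5 mm².
0.6 F_u A_nv = 193.9 kN; 0.6 F_y A_gv = 202.3 kN → shear rupture governs the shear term.
R_n = 193.9 + 1.0 × 470 × 212.5 / 1000 = 293.8 kN.
Design strength φR_n = 0.75 × 293.8 = 220 kN.

220 kN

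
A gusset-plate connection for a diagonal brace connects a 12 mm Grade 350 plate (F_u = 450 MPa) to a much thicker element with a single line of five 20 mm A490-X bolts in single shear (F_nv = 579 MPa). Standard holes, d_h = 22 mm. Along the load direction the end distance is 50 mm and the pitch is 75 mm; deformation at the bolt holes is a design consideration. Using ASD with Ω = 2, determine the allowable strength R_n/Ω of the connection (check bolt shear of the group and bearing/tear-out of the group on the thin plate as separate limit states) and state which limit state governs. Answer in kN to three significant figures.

Bolt shear: A_b = π·20²/4 = 314.2 mm²; R_n = 579 × 314.2 × 5 × 1 / 1000 = 909.5 kN → 909.5 / 2 = 455 kN.
Bearing (1.2 l_c t F_u ≤ 2.4 d t F_u): upper limit = 2.4·20·12·450 / 1000 = 259.2 kN.
  Edge l_c = 50 − 22/2 = 39 → r_n = 252.7 kN; interior l_c = 75 − 22 = 53 → r_n = 259.2 kN.
  R_n,bearing = 1·252.7 + 4·259.2 = 1290 kN → 1290 / 2 = 645 kN.
Bolt shear governs: 455 kN.

455 kN (bolt shear governs)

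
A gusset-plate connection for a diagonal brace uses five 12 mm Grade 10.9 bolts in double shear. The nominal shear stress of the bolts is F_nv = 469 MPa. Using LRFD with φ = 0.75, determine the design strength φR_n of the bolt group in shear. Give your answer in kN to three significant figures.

398 kN

A_b = π × 12² / 4 = 113.1 mm².
R_n = F_nv · A_b · n · n_s = 469 × 113.1 × 5 × 2 / 1000 = 530.4 kN.
Design strength φR_n = 0.75 × 530.4 = 398 kN.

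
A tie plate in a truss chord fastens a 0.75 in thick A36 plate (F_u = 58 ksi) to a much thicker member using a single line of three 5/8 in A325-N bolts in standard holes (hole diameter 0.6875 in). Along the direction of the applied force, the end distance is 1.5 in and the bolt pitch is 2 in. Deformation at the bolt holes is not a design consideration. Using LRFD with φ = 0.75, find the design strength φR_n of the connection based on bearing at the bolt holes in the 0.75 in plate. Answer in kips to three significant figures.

Per bolt r_n = 1.5 l_c t F_u ≤ 3.0 d t F_u; upper limit = 3.0 × 0.625 × 0.75 × 58 = 81.56 kips.
Edge bolt: l_c = 1.5 − 0.6875/2 = 1.156 in → 1.5 × 1.156 × 0.75 × 58 = 75.45 → r_n = 75.45 kips.
Interior bolts: l_c = 2 − 0.6875 = 1.312 in → 1.5 × 1.312 × 0.75 × 58 = 85.64 → r_n = 81.56 kips.
R_n = 1 × 75.45 + 2 × 81.56 = 238.6 kips.
Design strength φR_n = 0.75 × 238.6 = 179 kips.

179 kips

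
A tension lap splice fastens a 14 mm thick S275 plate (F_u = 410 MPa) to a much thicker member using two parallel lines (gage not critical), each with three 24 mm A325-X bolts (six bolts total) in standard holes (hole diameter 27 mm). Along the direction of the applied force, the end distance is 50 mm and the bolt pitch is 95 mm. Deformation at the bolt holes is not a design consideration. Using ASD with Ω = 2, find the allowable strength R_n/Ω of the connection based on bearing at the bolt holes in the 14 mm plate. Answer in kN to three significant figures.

1140 kN

Per bolt r_n = 1.5 l_c t F_u ≤ 3.0 d t F_u; upper limit = 3.0 × 24 × 14 × 410 / 1000 = 413.3 kN.
Edge bolt: l_c = 50 − 27/2 = 36.5 mm → 1.5 × 36.5 × 14 × 410 / 1000 = 314.3 → r_n = 314.3 kN.
Interior bolts: l_c = 95 − 27 = 68 mm → 1.5 × 68 × 14 × 410 / 1000 = 585.5 → r_n = 413.3 kN.
R_n = 2 × 314.3 + 4 × 413.3 = 2282 kN.
Allowable strength R_n/Ω = 2282 / 2 = 1140 kN.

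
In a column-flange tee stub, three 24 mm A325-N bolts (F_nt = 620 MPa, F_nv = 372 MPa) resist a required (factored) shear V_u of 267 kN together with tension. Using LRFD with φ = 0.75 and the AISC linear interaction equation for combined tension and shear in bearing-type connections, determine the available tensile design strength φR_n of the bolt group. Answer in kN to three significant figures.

375 kN

A_b = π·24²/4 = 452.4 mm²; f_rv = 267 × 1000 / (3 × 452.4) = 196.7 MPa.
F'_nt = 1.3 F_nt − (F_nt / φF_nv) f_rv = 1.3·620 − (620/(0.75·372))·196.7 = 368.8 MPa, capped at F_nt → F'_nt = 368.8 MPa.
R_n = F'_nt · A_b · n = 368.8 × 452.4 × 3 / 1000 = 500.5 kN.
Design strength φR_n = 0.75 × 500.5 = 375 kN.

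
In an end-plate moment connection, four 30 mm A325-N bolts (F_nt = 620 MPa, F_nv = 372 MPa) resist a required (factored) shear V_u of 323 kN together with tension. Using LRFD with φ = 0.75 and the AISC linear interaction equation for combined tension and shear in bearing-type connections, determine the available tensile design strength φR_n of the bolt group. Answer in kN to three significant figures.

A_b = π·30²/4 = 706.9 mm²; f_rv = 323 × 1000 / (4 × 706.9) = 114.2 MPa.
F'_nt = 1.3 F_nt − (F_nt / φF_nv) f_rv = 1.3·620 − (620/(0.75·372))·114.2 = 552.1 MPa, capped at F_nt → F'_nt = 552.1 MPa.
R_n = F'_nt · A_b · n = 552.1 × 706.9 × 4 / 1000 = 1561 kN.
Design strength φR_n = 0.75 × 1561 = 1170 kN.

1170 kN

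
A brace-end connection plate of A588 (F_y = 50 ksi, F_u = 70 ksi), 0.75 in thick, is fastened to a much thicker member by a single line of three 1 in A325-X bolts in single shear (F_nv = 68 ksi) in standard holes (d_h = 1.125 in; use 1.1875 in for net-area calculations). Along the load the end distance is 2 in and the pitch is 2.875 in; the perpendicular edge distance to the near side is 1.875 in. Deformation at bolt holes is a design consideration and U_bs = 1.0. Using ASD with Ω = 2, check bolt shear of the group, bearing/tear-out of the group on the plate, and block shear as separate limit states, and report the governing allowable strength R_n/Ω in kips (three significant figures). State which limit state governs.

80.1 kips (bolt shear governs)

Bolt shear: A_b = π·1²/4 = 0.7854 in²; R_n = 68 × 0.7854 × 3 × 1 = 160.2 kips → 160.2 / 2 = 80.1 kips.
Bearing: edge l_c = 1.438, r_n = 90.56 kips; interior l_c = 1.75, r_n = 110.3 kips; R_n = 90.56 + 2·110.3 = 311.1 kips → 156 kips.
Block shear: A_gv = 5.812, A_nv = 3.586, A_nt = 0.9609 in²; R_n = min(0.6F_uA_nv, 0.6F_yA_gv) + U_bs·F_u·A_nt = 217.9 kips → 109 kips.
Bolt shear governs: 80.1 kips.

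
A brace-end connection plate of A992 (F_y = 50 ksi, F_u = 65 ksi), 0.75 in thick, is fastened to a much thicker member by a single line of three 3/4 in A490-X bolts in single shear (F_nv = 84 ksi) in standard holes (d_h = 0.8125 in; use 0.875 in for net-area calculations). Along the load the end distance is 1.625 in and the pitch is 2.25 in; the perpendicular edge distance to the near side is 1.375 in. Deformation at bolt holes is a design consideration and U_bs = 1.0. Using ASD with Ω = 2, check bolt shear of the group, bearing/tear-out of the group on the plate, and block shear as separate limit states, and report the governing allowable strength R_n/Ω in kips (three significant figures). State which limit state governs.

Bolt shear: A_b = π·0.75²/4 = 0.4418 in²; R_n = 84 × 0.4418 × 3 × 1 = 111.3 kips → 111.3 / 2 = 55.7 kips.
Bearing: edge l_c = 1.219, r_n = 71.3 kips; interior l_c = 1.438, r_n = 84.09 kips; R_n = 71.3 + 2·84.09 = 239.5 kips → 120 kips.
Block shear: A_gv = 4.594, A_nv = 2.953, A_nt = 0.7031 in²; R_n = min(0.6F_uA_nv, 0.6F_yA_gv) + U_bs·F_u·A_nt = 160.9 kips → 80.4 kips.
Bolt shear governs: 55.7 kips.

55.7 kips (bolt shear governs)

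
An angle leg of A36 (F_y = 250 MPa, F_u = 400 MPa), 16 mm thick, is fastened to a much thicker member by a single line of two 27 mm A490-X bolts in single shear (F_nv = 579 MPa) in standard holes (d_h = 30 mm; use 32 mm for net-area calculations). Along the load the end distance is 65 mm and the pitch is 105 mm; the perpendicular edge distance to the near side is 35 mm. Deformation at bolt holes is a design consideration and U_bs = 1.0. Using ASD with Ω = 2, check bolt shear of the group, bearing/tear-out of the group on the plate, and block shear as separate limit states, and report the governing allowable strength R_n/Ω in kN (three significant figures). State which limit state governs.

Bolt shear: A_b = π·27²/4 = 572.6 mm²; R_n = 579 × 572.6 × 2 × 1 / 1000 = 663 kN → 663 / 2 = 332 kN.
Bearing: edge l_c = 50, r_n = 384 kN; interior l_c = 75, r_n = 414.7 kN; R_n = 384 + 1·414.7 = 798.7 kN → 399 kN.
Block shear: A_gv = 2720, A_nv = 1952, A_nt = 304 mm²; R_n = min(0.6F_uA_nv, 0.6F_yA_gv) + U_bs·F_u·A_nt = 529.6 kN → 265 kN.
Block shear governs: 265 kN.

265 kN (block shear governs)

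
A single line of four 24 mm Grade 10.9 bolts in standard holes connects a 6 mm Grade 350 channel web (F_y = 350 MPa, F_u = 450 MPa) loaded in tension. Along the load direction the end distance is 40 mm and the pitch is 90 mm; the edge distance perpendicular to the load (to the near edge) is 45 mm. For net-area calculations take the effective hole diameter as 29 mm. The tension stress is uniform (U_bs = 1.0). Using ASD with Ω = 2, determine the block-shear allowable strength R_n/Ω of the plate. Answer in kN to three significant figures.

210 kN

Shear plane L_v = 40 + 3·90 = 310 mm; A_gv = 310 × 6 = 1860 mm².
A_nv = (310 − 3.5·29) × 6 = 1251 mm².
A_nt = (45 − 0.5·29) × 6 = 183 mm².
0.6 F_u A_nv = 337.8 kN; 0.6 F_y A_gv = 390.6 kN → shear rupture governs the shear term.
R_n = 337.8 + 1.0 × 450 × 183 / 1000 = 420.1 kN.
Allowable strength R_n/Ω = 420.1 / 2 = 210 kN.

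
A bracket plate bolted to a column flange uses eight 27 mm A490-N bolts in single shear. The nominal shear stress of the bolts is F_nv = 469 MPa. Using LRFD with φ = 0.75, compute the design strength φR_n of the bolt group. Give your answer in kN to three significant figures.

A_b = π × 27² / 4 = 572.6 mm².
R_n = F_nv · A_b · n · n_s = 469 × 572.6 × 8 × 1 / 1000 = 2148 kN.
Design strength φR_n = 0.75 × 2148 = 1610 kN.

1610 kN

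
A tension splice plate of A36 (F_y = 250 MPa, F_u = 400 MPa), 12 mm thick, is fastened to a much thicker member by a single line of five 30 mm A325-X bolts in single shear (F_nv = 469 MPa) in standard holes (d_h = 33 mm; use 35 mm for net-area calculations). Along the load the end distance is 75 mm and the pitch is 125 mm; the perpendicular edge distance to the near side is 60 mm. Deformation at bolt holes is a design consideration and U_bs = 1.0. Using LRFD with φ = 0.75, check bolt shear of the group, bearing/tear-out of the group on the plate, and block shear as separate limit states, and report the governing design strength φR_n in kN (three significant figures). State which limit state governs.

929 kN (block shear governs)

Bolt shear: A_b = π·30²/4 = 706.9 mm²; R_n = 469 × 706.9 × 5 × 1 / 1000 = 1658 kN → 0.75 × 1658 = 1240 kN.
Bearing: edge l_c = 58.5, r_n = 337 kN; interior l_c = 92, r_n = 345.6 kN; R_n = 337 + 4·345.6 = 1719 kN → 1290 kN.
Block shear: A_gv = 6900, A_nv = 5010, A_nt = 510 mm²; R_n = min(0.6F_uA_nv, 0.6F_yA_gv) + U_bs·F_u·A_nt = 1239 kN → 929 kN.
Block shear governs: 929 kN.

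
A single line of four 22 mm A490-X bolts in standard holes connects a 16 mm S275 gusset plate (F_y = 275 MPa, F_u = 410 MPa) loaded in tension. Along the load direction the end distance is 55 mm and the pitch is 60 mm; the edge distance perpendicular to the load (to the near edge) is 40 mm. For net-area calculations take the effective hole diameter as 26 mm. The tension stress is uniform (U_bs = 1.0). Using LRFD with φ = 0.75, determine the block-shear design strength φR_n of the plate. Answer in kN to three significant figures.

Shear plane L_v = 55 + 3·60 = 235 mm; A_gv = 235 × 16 = 3760 mm².
A_nv = (235 − 3.5·26) × 16 = 2304 mm².
A_nt = (40 − 0.5·26) × 16 = 432 mm².
0.6 F_u A_nv = 566.8 kN; 0.6 F_y A_gv = 620.4 kN → shear rupture governs the shear term.
R_n = 566.8 + 1.0 × 410 × 432 / 1000 = 743.9 kN.
Design strength φR_n = 0.75 × 743.9 = 558 kN.

558 kN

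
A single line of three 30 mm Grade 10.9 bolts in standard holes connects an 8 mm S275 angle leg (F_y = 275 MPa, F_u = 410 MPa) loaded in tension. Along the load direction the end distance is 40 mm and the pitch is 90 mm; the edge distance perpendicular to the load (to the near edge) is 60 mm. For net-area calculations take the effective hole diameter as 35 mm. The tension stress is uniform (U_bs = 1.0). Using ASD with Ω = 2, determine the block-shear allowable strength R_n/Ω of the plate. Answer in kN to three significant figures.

200 kN

Shear plane L_v = 40 + 2·90 = 220 mm; A_gv = 220 × 8 = 1760 mm².
A_nv = (220 − 2.5·35) × 8 = 1060 mm².
A_nt = (60 − 0.5·35) × 8 = 340 mm².
0.6 F_u A_nv = 260.8 kN; 0.6 F_y A_gv = 290.4 kN → shear rupture governs the shear term.
R_n = 260.8 + 1.0 × 410 × 340 / 1000 = 400.2 kN.
Allowable strength R_n/Ω = 400.2 / 2 = 200 kN.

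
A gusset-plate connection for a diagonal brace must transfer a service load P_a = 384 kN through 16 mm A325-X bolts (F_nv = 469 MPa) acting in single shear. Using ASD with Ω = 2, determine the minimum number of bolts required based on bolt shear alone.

9 bolts

A_b = π·16²/4 = 201.1 mm².
Per-bolt allowable strength R_n/Ω = 469 × 201.1 × 1 / 1000 / 2 = 47.15 kN.
n ≥ 384 / 47.15 = 8.144 → use 9 bolts.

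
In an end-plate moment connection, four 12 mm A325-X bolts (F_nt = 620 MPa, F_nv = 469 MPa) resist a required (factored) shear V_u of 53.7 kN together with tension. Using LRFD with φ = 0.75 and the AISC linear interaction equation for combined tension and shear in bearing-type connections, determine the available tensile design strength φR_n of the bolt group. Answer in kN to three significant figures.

202 kN

A_b = π·12²/4 = 113.1 mm²; f_rv = 53.7 × 1000 / (4 × 113.1) = 118.7 MPa.
F'_nt = 1.3 F_nt − (F_nt / φF_nv) f_rv = 1.3·620 − (620/(0.75·469))·118.7 = 596.8 MPa, capped at F_nt → F'_nt = 596.8 MPa.
R_n = F'_nt · A_b · n = 596.8 × 113.1 × 4 / 1000 = 270 kN.
Design strength φR_n = 0.75 × 270 = 202 kN.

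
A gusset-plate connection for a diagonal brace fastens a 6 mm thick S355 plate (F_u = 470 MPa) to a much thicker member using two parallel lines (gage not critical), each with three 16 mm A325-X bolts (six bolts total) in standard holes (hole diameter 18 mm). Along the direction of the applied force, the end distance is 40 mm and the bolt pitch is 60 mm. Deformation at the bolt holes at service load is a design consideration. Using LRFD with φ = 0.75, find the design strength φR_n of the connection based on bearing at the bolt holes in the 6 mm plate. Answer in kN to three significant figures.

Per bolt r_n = 1.2 l_c t F_u ≤ 2.4 d t F_u; upper limit = 2.4 × 16 × 6 × 470 / 1000 = 108.3 kN.
Edge bolt: l_c = 40 − 18/2 = 31 mm → 1.2 × 31 × 6 × 470 / 1000 = 104.9 → r_n = 104.9 kN.
Interior bolts: l_c = 60 − 18 = 42 mm → 1.2 × 42 × 6 × 470 / 1000 = 142.1 → r_n = 108.3 kN.
R_n = 2 × 104.9 + 4 × 108.3 = 643 kN.
Design strength φR_n = 0.75 × 643 = 482 kN.

482 kN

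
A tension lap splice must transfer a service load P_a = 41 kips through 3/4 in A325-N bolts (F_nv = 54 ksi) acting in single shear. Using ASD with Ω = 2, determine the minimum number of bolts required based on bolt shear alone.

A_b = π·0.75²/4 = 0.4418 in².
Per-bolt allowable strength R_n/Ω = 54 × 0.4418 × 1 / 2 = 11.93 kips.
n ≥ 41 / 11.93 = 3.437 → use 4 bolts.

4 bolts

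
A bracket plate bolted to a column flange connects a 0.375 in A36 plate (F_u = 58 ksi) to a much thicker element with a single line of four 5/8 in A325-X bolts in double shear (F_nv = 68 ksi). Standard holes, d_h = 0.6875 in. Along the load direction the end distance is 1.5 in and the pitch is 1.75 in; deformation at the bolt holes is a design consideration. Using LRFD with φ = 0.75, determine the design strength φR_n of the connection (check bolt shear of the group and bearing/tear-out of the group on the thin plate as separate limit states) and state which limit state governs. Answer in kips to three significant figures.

85 kips (bearing governs)

Bolt shear: A_b = π·0.625²/4 = 0.3068 in²; R_n = 68 × 0.3068 × 4 × 2 = 166.9 kips → 0.75 × 166.9 = 125 kips.
Bearing (1.2 l_c t F_u ≤ 2.4 d t F_u): upper limit = 2.4·0.625·0.375·58 = 32.62 kips.
  Edge l_c = 1.5 − 0.6875/2 = 1.156 → r_n = 30.18 kips; interior l_c = 1.75 − 0.6875 = 1.062 → r_n = 27.73 kips.
  R_n,bearing = 1·30.18 + 3·27.73 = 113.4 kips → 0.75 × 113.4 = 85 kips.
Bearing governs: 85 kips.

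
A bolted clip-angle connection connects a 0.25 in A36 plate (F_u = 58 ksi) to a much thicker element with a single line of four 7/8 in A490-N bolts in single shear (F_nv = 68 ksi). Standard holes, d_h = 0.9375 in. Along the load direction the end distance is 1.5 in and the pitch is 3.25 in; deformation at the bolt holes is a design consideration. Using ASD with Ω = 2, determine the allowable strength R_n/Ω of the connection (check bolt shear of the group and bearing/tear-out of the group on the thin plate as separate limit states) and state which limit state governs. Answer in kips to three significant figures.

Bolt shear: A_b = π·0.875²/4 = 0.6013 in²; R_n = 68 × 0.6013 × 4 × 1 = 163.6 kips → 163.6 / 2 = 81.8 kips.
Bearing (1.2 l_c t F_u ≤ 2.4 d t F_u): upper limit = 2.4·0.875·0.25·58 = 30.45 kips.
  Edge l_c = 1.5 − 0.9375/2 = 1.031 → r_n = 17.94 kips; interior l_c = 3.25 − 0.9375 = 2.312 → r_n = 30.45 kips.
  R_n,bearing = 1·17.94 + 3·30.45 = 109.3 kips → 109.3 / 2 = 54.6 kips.
Bearing governs: 54.6 kips.

54.6 kips (bearing governs)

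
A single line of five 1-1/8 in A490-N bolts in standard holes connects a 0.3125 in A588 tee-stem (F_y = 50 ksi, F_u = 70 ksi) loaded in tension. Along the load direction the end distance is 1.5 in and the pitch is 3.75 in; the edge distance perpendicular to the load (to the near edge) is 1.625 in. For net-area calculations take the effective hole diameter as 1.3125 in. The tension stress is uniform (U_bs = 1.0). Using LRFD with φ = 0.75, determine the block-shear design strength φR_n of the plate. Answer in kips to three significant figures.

120 kips

Shear plane L_v = 1.5 + 4·3.75 = 16.5 in; A_gv = 16.5 × 0.3125 = 5.156 in².
A_nv = (16.5 − 4.5·1.3125) × 0.3125 = 3.311 in².
A_nt = (1.625 − 0.5·1.3125) × 0.3125 = 0.3027 in².
0.6 F_u A_nv = 139 kips; 0.6 F_y A_gv = 154.7 kips → shear rupture governs the shear term.
R_n = 139 + 1.0 × 70 × 0.3027 = 160.2 kips.
Design strength φR_n = 0.75 × 160.2 = 120 kips.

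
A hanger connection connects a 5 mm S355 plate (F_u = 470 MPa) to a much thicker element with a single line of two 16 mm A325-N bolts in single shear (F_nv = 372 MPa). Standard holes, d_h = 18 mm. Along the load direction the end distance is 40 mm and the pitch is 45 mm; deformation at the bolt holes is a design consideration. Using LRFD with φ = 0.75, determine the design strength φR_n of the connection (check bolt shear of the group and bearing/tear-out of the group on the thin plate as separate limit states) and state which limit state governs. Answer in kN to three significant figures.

112 kN (bolt shear governs)

Bolt shear: A_b = π·16²/4 = 201.1 mm²; R_n = 372 × 201.1 × 2 × 1 / 1000 = 149.6 kN → 0.75 × 149.6 = 112 kN.
Bearing (1.2 l_c t F_u ≤ 2.4 d t F_u): upper limit = 2.4·16·5·470 / 1000 = 90.24 kN.
  Edge l_c = 40 − 18/2 = 31 → r_n = 87.42 kN; interior l_c = 45 − 18 = 27 → r_n = 76.14 kN.
  R_n,bearing = 1·87.42 + 1·76.14 = 163.6 kN → 0.75 × 163.6 = 123 kN.
Bolt shear governs: 112 kN.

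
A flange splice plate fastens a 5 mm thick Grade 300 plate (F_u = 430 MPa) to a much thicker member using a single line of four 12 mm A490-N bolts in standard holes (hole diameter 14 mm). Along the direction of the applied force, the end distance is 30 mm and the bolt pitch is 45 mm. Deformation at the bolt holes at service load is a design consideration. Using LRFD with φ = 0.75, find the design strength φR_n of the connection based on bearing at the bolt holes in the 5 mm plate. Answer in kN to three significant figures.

184 kN

Per bolt r_n = 1.2 l_c t F_u ≤ 2.4 d t F_u; upper limit = 2.4 × 12 × 5 × 430 / 1000 = 61.92 kN.
Edge bolt: l_c = 30 − 14/2 = 23 mm → 1.2 × 23 × 5 × 430 / 1000 = 59.34 → r_n = 59.34 kN.
Interior bolts: l_c = 45 − 14 = 31 mm → 1.2 × 31 × 5 × 430 / 1000 = 79.98 → r_n = 61.92 kN.
R_n = 1 × 59.34 + 3 × 61.92 = 245.1 kN.
Design strength φR_n = 0.75 × 245.1 = 184 kN.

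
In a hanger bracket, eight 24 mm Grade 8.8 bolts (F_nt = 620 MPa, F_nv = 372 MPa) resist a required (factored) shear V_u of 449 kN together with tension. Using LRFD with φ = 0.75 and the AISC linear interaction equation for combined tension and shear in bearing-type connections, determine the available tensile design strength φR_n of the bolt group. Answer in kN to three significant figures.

A_b = π·24²/4 = 452.4 mm²; f_rv = 449 × 1000 / (8 × 452.4) = 124.1 MPa.
F'_nt = 1.3 F_nt − (F_nt / φF_nv) f_rv = 1.3·620 − (620/(0.75·372))·124.1 = 530.3 MPa, capped at F_nt → F'_nt = 530.3 MPa.
R_n = F'_nt · A_b · n = 530.3 × 452.4 × 8 / 1000 = 1919 kN.
Design strength φR_n = 0.75 × 1919 = 1440 kN.

1440 kN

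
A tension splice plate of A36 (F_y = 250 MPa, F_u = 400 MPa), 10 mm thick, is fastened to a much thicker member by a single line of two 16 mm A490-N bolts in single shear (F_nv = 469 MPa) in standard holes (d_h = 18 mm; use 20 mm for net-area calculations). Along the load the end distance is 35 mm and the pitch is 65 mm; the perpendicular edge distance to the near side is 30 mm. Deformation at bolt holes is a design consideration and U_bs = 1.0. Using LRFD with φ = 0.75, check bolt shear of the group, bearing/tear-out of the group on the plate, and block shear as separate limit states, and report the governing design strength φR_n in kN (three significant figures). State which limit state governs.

141 kN (bolt shear governs)

Bolt shear: A_b = π·16²/4 = 201.1 mm²; R_n = 469 × 201.1 × 2 × 1 / 1000 = 188.6 kN → 0.75 × 188.6 = 141 kN.
Bearing: edge l_c = 26, r_n = 124.8 kN; interior l_c = 47, r_n = 153.6 kN; R_n = 124.8 + 1·153.6 = 278.4 kN → 209 kN.
Block shear: A_gv = 1000, A_nv = 700, A_nt = 200 mm²; R_n = min(0.6F_uA_nv, 0.6F_yA_gv) + U_bs·F_u·A_nt = 230 kN → 172 kN.
Bolt shear governs: 141 kN.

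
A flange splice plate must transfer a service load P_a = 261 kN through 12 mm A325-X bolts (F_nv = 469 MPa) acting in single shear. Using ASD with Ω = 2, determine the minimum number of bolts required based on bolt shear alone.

10 bolts

A_b = π·12²/4 = 113.1 mm².
Per-bolt allowable strength R_n/Ω = 469 × 113.1 × 1 / 1000 / 2 = 26.52 kN.
n ≥ 261 / 26.52 = 9.841 → use 10 bolts.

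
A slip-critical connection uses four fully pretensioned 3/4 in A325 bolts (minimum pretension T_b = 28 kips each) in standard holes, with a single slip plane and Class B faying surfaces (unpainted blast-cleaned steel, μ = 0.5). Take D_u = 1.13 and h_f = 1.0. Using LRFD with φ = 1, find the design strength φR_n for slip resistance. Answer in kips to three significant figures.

R_n = μ · D_u · h_f · T_b · n_s · n_b = 0.5 × 1.13 × 1.0 × 28 × 1 × 4 = 63.28 kips.
Design strength φR_n = 1 × 63.28 = 63.3 kips.

63.3 kips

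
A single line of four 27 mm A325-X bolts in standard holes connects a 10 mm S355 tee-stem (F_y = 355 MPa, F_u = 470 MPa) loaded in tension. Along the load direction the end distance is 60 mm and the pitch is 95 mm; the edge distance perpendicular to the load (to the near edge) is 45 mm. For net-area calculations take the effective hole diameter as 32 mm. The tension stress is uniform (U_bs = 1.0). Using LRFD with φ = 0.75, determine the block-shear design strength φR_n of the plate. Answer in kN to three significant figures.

Shear plane L_v = 60 + 3·95 = 345 mm; A_gv = 345 × 10 = 3450 mm².
A_nv = (345 − 3.5·32) × 10 = 2330 mm².
A_nt = (45 − 0.5·32) × 10 = 290 mm².
0.6 F_u A_nv = 657.1 kN; 0.6 F_y A_gv = 734.9 kN → shear rupture governs the shear term.
R_n = 657.1 + 1.0 × 470 × 290 / 1000 = 793.4 kN.
Design strength φR_n = 0.75 × 793.4 = 595 kN.

595 kN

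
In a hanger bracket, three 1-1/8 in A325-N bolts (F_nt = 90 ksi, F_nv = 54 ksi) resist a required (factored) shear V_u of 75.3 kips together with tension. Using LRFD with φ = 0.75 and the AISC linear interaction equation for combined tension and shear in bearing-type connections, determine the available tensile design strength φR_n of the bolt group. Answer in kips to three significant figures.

136 kips

A_b = π·1.125²/4 = 0.994 in²; f_rv = 75.3 / (3 × 0.994) = 25.25 ksi.
F'_nt = 1.3 F_nt − (F_nt / φF_nv) f_rv = 1.3·90 − (90/(0.75·54))·25.25 = 60.89 ksi, capped at F_nt → F'_nt = 60.89 ksi.
R_n = F'_nt · A_b · n = 60.89 × 0.994 × 3 = 181.6 kips.
Design strength φR_n = 0.75 × 181.6 = 136 kips.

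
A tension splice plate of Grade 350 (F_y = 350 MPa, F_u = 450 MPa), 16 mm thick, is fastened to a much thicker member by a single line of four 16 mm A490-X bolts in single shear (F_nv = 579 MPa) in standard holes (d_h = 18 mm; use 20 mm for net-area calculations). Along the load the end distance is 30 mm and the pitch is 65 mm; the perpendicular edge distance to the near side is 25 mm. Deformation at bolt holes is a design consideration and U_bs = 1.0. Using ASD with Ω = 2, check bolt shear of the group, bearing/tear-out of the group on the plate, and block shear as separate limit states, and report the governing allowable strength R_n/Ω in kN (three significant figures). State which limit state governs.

233 kN (bolt shear governs)

Bolt shear: A_b = π·16²/4 = 201.1 mm²; R_n = 579 × 201.1 × 4 × 1 / 1000 = 465.7 kN → 465.7 / 2 = 233 kN.
Bearing: edge l_c = 21, r_n = 181.4 kN; interior l_c = 47, r_n = 276.5 kN; R_n = 181.4 + 3·276.5 = 1011 kN → 505 kN.
Block shear: A_gv = 3600, A_nv = 2480, A_nt = 240 mm²; R_n = min(0.6F_uA_nv, 0.6F_yA_gv) + U_bs·F_u·A_nt = 777.6 kN → 389 kN.
Bolt shear governs: 233 kN.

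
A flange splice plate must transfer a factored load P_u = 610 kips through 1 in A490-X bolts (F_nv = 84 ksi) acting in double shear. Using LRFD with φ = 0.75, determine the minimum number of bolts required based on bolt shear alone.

7 bolts

A_b = π·1²/4 = 0.7854 in².
Per-bolt design strength φR_n = 0.75 × 84 × 0.7854 × 2 = 98.96 kips.
n ≥ 610 / 98.96 = 6.164 → use 7 bolts.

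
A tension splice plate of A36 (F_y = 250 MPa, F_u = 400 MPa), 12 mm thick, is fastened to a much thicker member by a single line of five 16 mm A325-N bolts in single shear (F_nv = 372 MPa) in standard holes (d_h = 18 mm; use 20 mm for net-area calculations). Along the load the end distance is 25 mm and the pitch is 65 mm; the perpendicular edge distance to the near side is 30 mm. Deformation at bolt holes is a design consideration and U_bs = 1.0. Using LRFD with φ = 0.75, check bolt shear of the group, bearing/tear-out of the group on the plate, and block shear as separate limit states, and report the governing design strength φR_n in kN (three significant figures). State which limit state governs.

Bolt shear: A_b = π·16²/4 = 201.1 mm²; R_n = 372 × 201.1 × 5 × 1 / 1000 = 374 kN → 0.75 × 374 = 280 kN.
Bearing: edge l_c = 16, r_n = 92.16 kN; interior l_c = 47, r_n = 184.3 kN; R_n = 92.16 + 4·184.3 = 829.4 kN → 622 kN.
Block shear: A_gv = 3420, A_nv = 2340, A_nt = 240 mm²; R_n = min(0.6F_uA_nv, 0.6F_yA_gv) + U_bs·F_u·A_nt = 609 kN → 457 kN.
Bolt shear governs: 280 kN.

280 kN (bolt shear governs)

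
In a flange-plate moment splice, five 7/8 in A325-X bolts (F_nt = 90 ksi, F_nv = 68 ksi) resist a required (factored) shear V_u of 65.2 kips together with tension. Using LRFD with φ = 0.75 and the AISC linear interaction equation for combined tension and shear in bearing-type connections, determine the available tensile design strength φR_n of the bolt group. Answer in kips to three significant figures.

A_b = π·0.875²/4 = 0.6013 in²; f_rv = 65.2 / (5 × 0.6013) = 21.69 ksi.
F'_nt = 1.3 F_nt − (F_nt / φF_nv) f_rv = 1.3·90 − (90/(0.75·68))·21.69 = 78.73 ksi, capped at F_nt → F'_nt = 78.73 ksi.
R_n = F'_nt · A_b · n = 78.73 × 0.6013 × 5 = 236.7 kips.
Design strength φR_n = 0.75 × 236.7 = 178 kips.

178 kips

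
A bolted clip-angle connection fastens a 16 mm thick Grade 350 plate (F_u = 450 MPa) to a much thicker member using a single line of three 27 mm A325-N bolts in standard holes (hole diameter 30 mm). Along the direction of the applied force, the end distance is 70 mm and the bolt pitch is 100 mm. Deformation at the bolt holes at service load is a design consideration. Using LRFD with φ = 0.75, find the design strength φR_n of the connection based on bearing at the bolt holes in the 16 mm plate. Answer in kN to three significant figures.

Per bolt r_n = 1.2 l_c t F_u ≤ 2.4 d t F_u; upper limit = 2.4 × 27 × 16 × 450 / 1000 = 466.6 kN.
Edge bolt: l_c = 70 − 30/2 = 55 mm → 1.2 × 55 × 16 × 450 / 1000 = 475.2 → r_n = 466.6 kN.
Interior bolts: l_c = 100 − 30 = 70 mm → 1.2 × 70 × 16 × 450 / 1000 = 604.8 → r_n = 466.6 kN.
R_n = 1 × 466.6 + 2 × 466.6 = 1400 kN.
Design strength φR_n = 0.75 × 1400 = 1050 kN.

1050 kN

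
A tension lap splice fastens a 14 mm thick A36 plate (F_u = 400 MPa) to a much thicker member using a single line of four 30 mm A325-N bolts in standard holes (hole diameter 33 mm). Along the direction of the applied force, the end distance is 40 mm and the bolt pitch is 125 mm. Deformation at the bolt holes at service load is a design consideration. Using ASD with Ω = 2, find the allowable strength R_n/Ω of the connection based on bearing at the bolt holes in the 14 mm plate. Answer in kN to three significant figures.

Per bolt r_n = 1.2 l_c t F_u ≤ 2.4 d t F_u; upper limit = 2.4 × 30 × 14 × 400 / 1000 = 403.2 kN.
Edge bolt: l_c = 40 − 33/2 = 23.5 mm → 1.2 × 23.5 × 14 × 400 / 1000 = 157.9 → r_n = 157.9 kN.
Interior bolts: l_c = 125 − 33 = 92 mm → 1.2 × 92 × 14 × 400 / 1000 = 618.2 → r_n = 403.2 kN.
R_n = 1 × 157.9 + 3 × 403.2 = 1368 kN.
Allowable strength R_n/Ω = 1368 / 2 = 684 kN.

684 kN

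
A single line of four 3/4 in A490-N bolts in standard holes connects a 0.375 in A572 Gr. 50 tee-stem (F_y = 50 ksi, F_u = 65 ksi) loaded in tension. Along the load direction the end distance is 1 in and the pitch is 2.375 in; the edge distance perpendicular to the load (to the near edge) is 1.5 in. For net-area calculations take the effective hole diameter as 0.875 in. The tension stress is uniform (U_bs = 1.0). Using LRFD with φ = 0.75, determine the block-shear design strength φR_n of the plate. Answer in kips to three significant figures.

75 kips

Shear plane L_v = 1 + 3·2.375 = 8.125 in; A_gv = 8.125 × 0.375 = 3.047 in².
A_nv = (8.125 − 3.5·0.875) × 0.375 = 1.898 in².
A_nt = (1.5 − 0.5·0.875) × 0.375 = 0.3984 in².
0.6 F_u A_nv = 74.04 kips; 0.6 F_y A_gv = 91.41 kips → shear rupture governs the shear term.
R_n = 74.04 + 1.0 × 65 × 0.3984 = 99.94 kips.
Design strength φR_n = 0.75 × 99.94 = 75 kips.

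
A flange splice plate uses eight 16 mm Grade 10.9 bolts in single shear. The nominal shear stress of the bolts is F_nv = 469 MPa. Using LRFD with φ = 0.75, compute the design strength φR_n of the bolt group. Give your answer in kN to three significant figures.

A_b = π × 16² / 4 = 201.1 mm².
R_n = F_nv · A_b · n · n_s = 469 × 201.1 × 8 × 1 / 1000 = 754.4 kN.
Design strength φR_n = 0.75 × 754.4 = 566 kN.

566 kN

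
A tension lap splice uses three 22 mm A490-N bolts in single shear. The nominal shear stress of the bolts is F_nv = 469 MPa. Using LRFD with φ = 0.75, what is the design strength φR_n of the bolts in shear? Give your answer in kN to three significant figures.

A_b = π × 22² / 4 = 380.1 mm².
R_n = F_nv · A_b · n · n_s = 469 × 380.1 × 3 × 1 / 1000 = 534.8 kN.
Design strength φR_n = 0.75 × 534.8 = 401 kN.

401 kN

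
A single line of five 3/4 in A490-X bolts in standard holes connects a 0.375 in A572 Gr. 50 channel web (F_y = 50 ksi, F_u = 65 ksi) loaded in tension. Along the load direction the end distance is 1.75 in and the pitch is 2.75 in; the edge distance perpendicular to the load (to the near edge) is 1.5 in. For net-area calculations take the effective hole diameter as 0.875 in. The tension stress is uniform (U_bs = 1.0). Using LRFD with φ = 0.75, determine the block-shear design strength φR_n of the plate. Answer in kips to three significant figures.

Shear plane L_v = 1.75 + 4·2.75 = 12.75 in; A_gv = 12.75 × 0.375 = 4.781 in².
A_nv = (12.75 − 4.5·0.875) × 0.375 = 3.305 in².
A_nt = (1.5 − 0.5·0.875) × 0.375 = 0.3984 in².
0.6 F_u A_nv = 128.9 kips; 0.6 F_y A_gv = 143.4 kips → shear rupture governs the shear term.
R_n = 128.9 + 1.0 × 65 × 0.3984 = 154.8 kips.
Design strength φR_n = 0.75 × 154.8 = 116 kips.

116 kips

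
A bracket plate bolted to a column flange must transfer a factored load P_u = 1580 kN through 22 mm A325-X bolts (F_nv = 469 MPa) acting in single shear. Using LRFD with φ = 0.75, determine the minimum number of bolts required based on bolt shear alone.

12 bolts

A_b = π·22²/4 = 380.1 mm².
Per-bolt design strength φR_n = 0.75 × 469 × 380.1 × 1 / 1000 = 133.7 kN.
n ≥ 1580 / 133.7 = 11.82 → use 12 bolts.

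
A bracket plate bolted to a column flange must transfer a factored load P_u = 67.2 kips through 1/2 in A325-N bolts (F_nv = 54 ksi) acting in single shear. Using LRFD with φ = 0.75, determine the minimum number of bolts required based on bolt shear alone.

A_b = π·0.5²/4 = 0.1963 in².
Per-bolt design strength φR_n = 0.75 × 54 × 0.1963 × 1 = 7.952 kips.
n ≥ 67.2 / 7.952 = 8.451 → use 9 bolts.

9 bolts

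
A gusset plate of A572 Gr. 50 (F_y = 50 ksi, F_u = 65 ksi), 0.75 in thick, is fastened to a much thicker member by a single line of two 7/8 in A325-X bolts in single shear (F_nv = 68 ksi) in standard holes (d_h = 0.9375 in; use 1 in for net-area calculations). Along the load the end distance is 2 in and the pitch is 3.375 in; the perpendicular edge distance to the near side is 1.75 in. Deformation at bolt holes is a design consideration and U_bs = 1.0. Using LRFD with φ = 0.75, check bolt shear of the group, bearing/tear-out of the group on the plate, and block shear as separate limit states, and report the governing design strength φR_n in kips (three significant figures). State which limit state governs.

61.3 kips (bolt shear governs)

Bolt shear: A_b = π·0.875²/4 = 0.6013 in²; R_n = 68 × 0.6013 × 2 × 1 = 81.78 kips → 0.75 × 81.78 = 61.3 kips.
Bearing: edge l_c = 1.531, r_n = 89.58 kips; interior l_c = 2.438, r_n = 102.4 kips; R_n = 89.58 + 1·102.4 = 192 kips → 144 kips.
Block shear: A_gv = 4.031, A_nv = 2.906, A_nt = 0.9375 in²; R_n = min(0.6F_uA_nv, 0.6F_yA_gv) + U_bs·F_u·A_nt = 174.3 kips → 131 kips.
Bolt shear governs: 61.3 kips.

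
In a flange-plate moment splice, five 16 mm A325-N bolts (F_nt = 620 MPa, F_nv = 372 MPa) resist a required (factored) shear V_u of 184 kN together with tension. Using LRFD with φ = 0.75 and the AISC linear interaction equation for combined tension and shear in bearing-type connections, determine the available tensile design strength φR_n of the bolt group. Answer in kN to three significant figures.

A_b = π·16²/4 = 201.1 mm²; f_rv = 184 × 1000 / (5 × 201.1) = 183 MPa.
F'_nt = 1.3 F_nt − (F_nt / φF_nv) f_rv = 1.3·620 − (620/(0.75·372))·183 = 399.3 MPa, capped at F_nt → F'_nt = 399.3 MPa.
R_n = F'_nt · A_b · n = 399.3 × 201.1 × 5 / 1000 = 401.4 kN.
Design strength φR_n = 0.75 × 401.4 = 301 kN.

301 kN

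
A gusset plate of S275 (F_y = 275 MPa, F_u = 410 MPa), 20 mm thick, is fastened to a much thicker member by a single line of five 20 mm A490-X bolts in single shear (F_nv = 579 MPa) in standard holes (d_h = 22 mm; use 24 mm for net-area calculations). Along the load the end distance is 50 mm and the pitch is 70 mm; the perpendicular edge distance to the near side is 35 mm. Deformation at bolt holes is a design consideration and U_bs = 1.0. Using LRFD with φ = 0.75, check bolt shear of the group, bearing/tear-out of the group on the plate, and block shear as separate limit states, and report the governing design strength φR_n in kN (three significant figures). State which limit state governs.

Bolt shear: A_b = π·20²/4 = 314.2 mm²; R_n = 579 × 314.2 × 5 × 1 / 1000 = 909.5 kN → 0.75 × 909.5 = 682 kN.
Bearing: edge l_c = 39, r_n = 383.8 kN; interior l_c = 48, r_n = 393.6 kN; R_n = 383.8 + 4·393.6 = 1958 kN → 1470 kN.
Block shear: A_gv = 6600, A_nv = 4440, A_nt = 460 mm²; R_n = min(0.6F_uA_nv, 0.6F_yA_gv) + U_bs·F_u·A_nt = 1278 kN → 958 kN.
Bolt shear governs: 682 kN.

682 kN (bolt shear governs)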